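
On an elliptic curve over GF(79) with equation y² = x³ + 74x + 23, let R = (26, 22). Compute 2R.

tangent at (26, 22): λ = (3·26² + 74)/(2·22) ≡ 48/44. 44⁻¹ ≡ 9 (mod 79) since 44·9 = 396 ≡ 1, so λ ≡ 48·9 ≡ 37.
  x = λ² - 26 - 26 = 1369 - 52 ≡ 53; y = λ·(26 - 53) - 22 ≡ 6. → (53, 6)

(53, 6)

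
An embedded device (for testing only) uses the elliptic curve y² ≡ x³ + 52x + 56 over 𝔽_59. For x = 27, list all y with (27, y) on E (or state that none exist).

27, 32

x³ + 52x + 56 = 21143 ≡ 21 (mod 59).
Square roots of 21 mod 59: 27 and 32 (since 27² = 729 ≡ 21).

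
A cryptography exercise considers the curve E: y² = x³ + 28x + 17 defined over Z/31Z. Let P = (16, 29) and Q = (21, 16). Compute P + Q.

(2, 9)

(16, 29) + (21, 16). λ = (16 - 29)/(21 - 16) ≡ 18/5 mod 31. 5⁻¹ ≡ 25 (mod 31) since 5·25 = 125 ≡ 1, so λ ≡ 16.
  x = λ² - 16 - 21 = 256 - 37 ≡ 2; y = λ·(16 - 2) - 29 ≡ 9. → (2, 9)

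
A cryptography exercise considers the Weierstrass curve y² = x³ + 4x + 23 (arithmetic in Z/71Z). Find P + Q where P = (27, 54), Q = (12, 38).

(6, 11)

(27, 54) + (12, 38). λ = (38 - 54)/(12 - 27) ≡ 55/56 mod 71. 56⁻¹ ≡ 52 (mod 71) since 56·52 = 2912 ≡ 1, so λ ≡ 20.
  x = λ² - 27 - 12 = 400 - 39 ≡ 6; y = λ·(27 - 6) - 54 ≡ 11. → (6, 11)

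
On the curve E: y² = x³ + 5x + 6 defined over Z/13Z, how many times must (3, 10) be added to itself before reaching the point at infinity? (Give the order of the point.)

2P: tangent at (3, 10): λ = (3·3² + 5)/(2·10) ≡ 6/7. 7⁻¹ ≡ 2 (mod 13), so λ ≡ 6·2 ≡ 12.
  x = λ² - 3 - 3 = 144 - 6 ≡ 8; y = λ·(3 - 8) - 10 ≡ 8. → (8, 8)
3P: (8, 8) + (3, 10). λ = (10 - 8)/(3 - 8) ≡ 2/8 mod 13. 8⁻¹ ≡ 5 (mod 13) since 8·5 = 40 ≡ 1, so λ ≡ 10.
  x = λ² - 8 - 3 = 100 - 11 ≡ 11; y = λ·(8 - 11) - 8 ≡ 1. → (11, 1)
4P: (11, 1) + (3, 10). λ = (10 - 1)/(3 - 11) ≡ 9/5 mod 13. 5⁻¹ ≡ 8 (mod 13), so λ ≡ 7.
  x = λ² - 11 - 3 = 49 - 14 ≡ 9; y = λ·(11 - 9) - 1 ≡ 0. → (9, 0)
5P: (9, 0) + (3, 10). λ = (10 - 0)/(3 - 9) ≡ 10/7 mod 13. 7⁻¹ ≡ 2 (mod 13) since 7·2 = 14 ≡ 1, so λ ≡ 7.
  x = λ² - 9 - 3 = 49 - 12 ≡ 11; y = λ·(9 - 11) - 0 ≡ 12. → (11, 12)
6P: (11, 12) + (3, 10). λ = (10 - 12)/(3 - 11) ≡ 11/5 mod 13. 5⁻¹ ≡ 8 (mod 13) since 5·8 = 40 ≡ 1, so λ ≡ 10.
  x = λ² - 11 - 3 = 100 - 14 ≡ 8; y = λ·(11 - 8) - 12 ≡ 5. → (8, 5)
7P: (8, 5) + (3, 10). λ = (10 - 5)/(3 - 8) ≡ 5/8 mod 13. 8⁻¹ ≡ 5 (mod 13) since 8·5 = 40 ≡ 1, so λ ≡ 12.
  x = λ² - 8 - 3 = 144 - 11 ≡ 3; y = λ·(8 - 3) - 5 ≡ 3. → (3, 3)
8P: (3, 3) + (3, 10): same x and y₁ ≡ -y₂, so the sum is the point at infinity.
8P = the point at infinity, so the order is 8.

8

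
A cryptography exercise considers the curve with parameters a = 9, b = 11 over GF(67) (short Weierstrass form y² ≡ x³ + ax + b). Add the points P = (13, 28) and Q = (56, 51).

(33, 47)

(13, 28) + (56, 51). λ = (51 - 28)/(56 - 13) ≡ 23/43 mod 67. 43⁻¹ ≡ 53 (mod 67) since 43·53 = 2279 ≡ 1, so λ ≡ 13.
  x = λ² - 13 - 56 = 169 - 69 ≡ 33; y = λ·(13 - 33) - 28 ≡ 47. → (33, 47)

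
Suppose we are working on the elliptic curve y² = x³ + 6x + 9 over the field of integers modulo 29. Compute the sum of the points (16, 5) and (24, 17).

(16, 5) + (24, 17). λ = (17 - 5)/(24 - 16) ≡ 12/8 mod 29. 8⁻¹ ≡ 11 (mod 29), so λ ≡ 16.
  x = λ² - 16 - 24 = 256 - 40 ≡ 13; y = λ·(16 - 13) - 5 ≡ 14. → (13, 14)

(13, 14)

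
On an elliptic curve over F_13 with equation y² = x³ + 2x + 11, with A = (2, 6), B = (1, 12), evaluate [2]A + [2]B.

First 2A:
Repeated addition: build up to 2A.
2A: tangent at (2, 6): λ = (3·2² + 2)/(2·6) ≡ 1/12. 12⁻¹ ≡ 12 (mod 13), so λ ≡ 1·12 ≡ 12.
  x = λ² - 2 - 2 = 144 - 4 ≡ 10; y = λ·(2 - 10) - 6 ≡ 2. → (10, 2)
2A = (10, 2).
Next 2B:
Repeated addition: build up to 2B.
2B: tangent at (1, 12): λ = (3·1² + 2)/(2·12) ≡ 5/11. 11⁻¹ ≡ 6 (mod 13) since 11·6 = 66 ≡ 1, so λ ≡ 5·6 ≡ 4.
  x = λ² - 1 - 1 = 16 - 2 ≡ 1; y = λ·(1 - 1) - 12 ≡ 1. → (1, 1)
2B = (1, 1).
Finally 2A + 2B:
(10, 2) + (1, 1). λ = (1 - 2)/(1 - 10) ≡ 12/4 mod 13. 4⁻¹ ≡ 10 (mod 13), so λ ≡ 3.
  x = λ² - 10 - 1 = 9 - 11 ≡ 11; y = λ·(10 - 11) - 2 ≡ 8. → (11, 8)

(11, 8)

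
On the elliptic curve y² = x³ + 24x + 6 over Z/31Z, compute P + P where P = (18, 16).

tangent at (18, 16): λ = (3·18² + 24)/(2·16) ≡ 4/1. 1⁻¹ ≡ 1 (mod 31) since 1·1 = 1 ≡ 1, so λ ≡ 4·1 ≡ 4.
  x = λ² - 18 - 18 = 16 - 36 ≡ 11; y = λ·(18 - 11) - 16 ≡ 12. → (11, 12)

(11, 12)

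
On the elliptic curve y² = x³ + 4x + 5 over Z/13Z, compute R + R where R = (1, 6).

(8, 4)

tangent at (1, 6): λ = (3·1² + 4)/(2·6) ≡ 7/12. 12⁻¹ ≡ 12 (mod 13), so λ ≡ 7·12 ≡ 6.
  x = λ² - 1 - 1 = 36 - 2 ≡ 8; y = λ·(1 - 8) - 6 ≡ 4. → (8, 4)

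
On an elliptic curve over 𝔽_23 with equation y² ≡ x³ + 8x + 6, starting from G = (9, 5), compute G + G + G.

(0, 12)

Repeated addition: build up to 3G.
2G: tangent at (9, 5): λ = (3·9² + 8)/(2·5) ≡ 21/10. 10⁻¹ ≡ 7 (mod 23) since 10·7 = 70 ≡ 1, so λ ≡ 21·7 ≡ 9.
  x = λ² - 9 - 9 = 81 - 18 ≡ 17; y = λ·(9 - 17) - 5 ≡ 15. → (17, 15)
3G: (17, 15) + (9, 5). λ = (5 - 15)/(9 - 17) ≡ 13/15 mod 23. 15⁻¹ ≡ 20 (mod 23) since 15·20 = 300 ≡ 1, so λ ≡ 7.
  x = λ² - 17 - 9 = 49 - 26 ≡ 0; y = λ·(17 - 0) - 15 ≡ 12. → (0, 12)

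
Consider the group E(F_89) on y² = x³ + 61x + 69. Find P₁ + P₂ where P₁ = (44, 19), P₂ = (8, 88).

(44, 19) + (8, 88). λ = (88 - 19)/(8 - 44) ≡ 69/53 mod 89. 53⁻¹ ≡ 42 (mod 89), so λ ≡ 50.
  x = λ² - 44 - 8 = 2500 - 52 ≡ 45; y = λ·(44 - 45) - 19 ≡ 20. → (45, 20)

(45, 20)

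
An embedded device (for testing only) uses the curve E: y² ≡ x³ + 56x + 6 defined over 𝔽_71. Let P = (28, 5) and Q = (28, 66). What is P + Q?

The two points share x = 28 and their y-coordinates satisfy 5 + 66 ≡ 0 (mod 71), so they are inverses. Their sum is ∞.

O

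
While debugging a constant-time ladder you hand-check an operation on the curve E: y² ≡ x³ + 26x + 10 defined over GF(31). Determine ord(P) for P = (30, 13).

2P: tangent at (30, 13): λ = (3·30² + 26)/(2·13) ≡ 29/26. 26⁻¹ ≡ 6 (mod 31) since 26·6 = 156 ≡ 1, so λ ≡ 29·6 ≡ 19.
  x = λ² - 30 - 30 = 361 - 60 ≡ 22; y = λ·(30 - 22) - 13 ≡ 15. → (22, 15)
3P: (22, 15) + (30, 13). λ = (13 - 15)/(30 - 22) ≡ 29/8 mod 31. 8⁻¹ ≡ 4 (mod 31) since 8·4 = 32 ≡ 1, so λ ≡ 23.
  x = λ² - 22 - 30 = 529 - 52 ≡ 12; y = λ·(22 - 12) - 15 ≡ 29. → (12, 29)
4P: (12, 29) + (30, 13). λ = (13 - 29)/(30 - 12) ≡ 15/18 mod 31. 18⁻¹ ≡ 19 (mod 31), so λ ≡ 6.
  x = λ² - 12 - 30 = 36 - 42 ≡ 25; y = λ·(12 - 25) - 29 ≡ 17. → (25, 17)
5P: (25, 17) + (30, 13). λ = (13 - 17)/(30 - 25) ≡ 27/5 mod 31. 5⁻¹ ≡ 25 (mod 31), so λ ≡ 24.
  x = λ² - 25 - 30 = 576 - 55 ≡ 25; y = λ·(25 - 25) - 17 ≡ 14. → (25, 14)
6P: (25, 14) + (30, 13). λ = (13 - 14)/(30 - 25) ≡ 30/5 mod 31. 5⁻¹ ≡ 25 (mod 31), so λ ≡ 6.
  x = λ² - 25 - 30 = 36 - 55 ≡ 12; y = λ·(25 - 12) - 14 ≡ 2. → (12, 2)
7P: (12, 2) + (30, 13). λ = (13 - 2)/(30 - 12) ≡ 11/18 mod 31. 18⁻¹ ≡ 19 (mod 31), so λ ≡ 23.
  x = λ² - 12 - 30 = 529 - 42 ≡ 22; y = λ·(12 - 22) - 2 ≡ 16. → (22, 16)
8P: (22, 16) + (30, 13). λ = (13 - 16)/(30 - 22) ≡ 28/8 mod 31. 8⁻¹ ≡ 4 (mod 31) since 8·4 = 32 ≡ 1, so λ ≡ 19.
  x = λ² - 22 - 30 = 361 - 52 ≡ 30; y = λ·(22 - 30) - 16 ≡ 18. → (30, 18)
9P: (30, 18) + (30, 13): same x and y₁ ≡ -y₂, so the sum is ∞.
9P = ∞, so the order is 9.

9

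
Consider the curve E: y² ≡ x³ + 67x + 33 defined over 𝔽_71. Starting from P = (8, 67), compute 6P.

Repeated addition: build up to 6P.
2P: tangent at (8, 67): λ = (3·8² + 67)/(2·67) ≡ 46/63. 63⁻¹ ≡ 62 (mod 71), so λ ≡ 46·62 ≡ 12.
  x = λ² - 8 - 8 = 144 - 16 ≡ 57; y = λ·(8 - 57) - 67 ≡ 55. → (57, 55)
3P: (57, 55) + (8, 67). λ = (67 - 55)/(8 - 57) ≡ 12/22 mod 71. 22⁻¹ ≡ 42 (mod 71), so λ ≡ 7.
  x = λ² - 57 - 8 = 49 - 65 ≡ 55; y = λ·(57 - 55) - 55 ≡ 30. → (55, 30)
4P: (55, 30) + (8, 67). λ = (67 - 30)/(8 - 55) ≡ 37/24 mod 71. 24⁻¹ ≡ 3 (mod 71), so λ ≡ 40.
  x = λ² - 55 - 8 = 1600 - 63 ≡ 46; y = λ·(55 - 46) - 30 ≡ 46. → (46, 46)
5P: (46, 46) + (8, 67). λ = (67 - 46)/(8 - 46) ≡ 21/33 mod 71. 33⁻¹ ≡ 28 (mod 71) since 33·28 = 924 ≡ 1, so λ ≡ 20.
  x = λ² - 46 - 8 = 400 - 54 ≡ 62; y = λ·(46 - 62) - 46 ≡ 60. → (62, 60)
6P: (62, 60) + (8, 67). λ = (67 - 60)/(8 - 62) ≡ 7/17 mod 71. 17⁻¹ ≡ 46 (mod 71), so λ ≡ 38.
  x = λ² - 62 - 8 = 1444 - 70 ≡ 25; y = λ·(62 - 25) - 60 ≡ 68. → (25, 68)

(25, 68)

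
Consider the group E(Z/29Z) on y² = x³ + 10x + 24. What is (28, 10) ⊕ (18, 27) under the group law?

(3, 20)

(28, 10) + (18, 27). λ = (27 - 10)/(18 - 28) ≡ 17/19 mod 29. 19⁻¹ ≡ 26 (mod 29) since 19·26 = 494 ≡ 1, so λ ≡ 7.
  x = λ² - 28 - 18 = 49 - 46 ≡ 3; y = λ·(28 - 3) - 10 ≡ 20. → (3, 20)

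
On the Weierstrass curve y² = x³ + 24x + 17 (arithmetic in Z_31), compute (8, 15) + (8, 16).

The two points share x = 8 and their y-coordinates satisfy 15 + 16 ≡ 0 (mod 31), so they are inverses. Their sum is O.

O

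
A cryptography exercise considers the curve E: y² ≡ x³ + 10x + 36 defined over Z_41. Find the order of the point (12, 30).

3

2P: tangent at (12, 30): λ = (3·12² + 10)/(2·30) ≡ 32/19. 19⁻¹ ≡ 13 (mod 41) since 19·13 = 247 ≡ 1, so λ ≡ 32·13 ≡ 6.
  x = λ² - 12 - 12 = 36 - 24 ≡ 12; y = λ·(12 - 12) - 30 ≡ 11. → (12, 11)
3P: (12, 11) + (12, 30): same x and y₁ ≡ -y₂, so the sum is O.
3P = O, so the order is 3.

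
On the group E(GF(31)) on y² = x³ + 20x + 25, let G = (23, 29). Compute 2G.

(4, 18)

tangent at (23, 29): λ = (3·23² + 20)/(2·29) ≡ 26/27. 27⁻¹ ≡ 23 (mod 31), so λ ≡ 26·23 ≡ 9.
  x = λ² - 23 - 23 = 81 - 46 ≡ 4; y = λ·(23 - 4) - 29 ≡ 18. → (4, 18)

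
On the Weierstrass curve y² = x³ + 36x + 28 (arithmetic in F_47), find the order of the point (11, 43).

5

2P: tangent at (11, 43): λ = (3·11² + 36)/(2·43) ≡ 23/39. 39⁻¹ ≡ 41 (mod 47), so λ ≡ 23·41 ≡ 3.
  x = λ² - 11 - 11 = 9 - 22 ≡ 34; y = λ·(11 - 34) - 43 ≡ 29. → (34, 29)
3P: (34, 29) + (11, 43). λ = (43 - 29)/(11 - 34) ≡ 14/24 mod 47. 24⁻¹ ≡ 2 (mod 47) since 24·2 = 48 ≡ 1, so λ ≡ 28.
  x = λ² - 34 - 11 = 784 - 45 ≡ 34; y = λ·(34 - 34) - 29 ≡ 18. → (34, 18)
4P: (34, 18) + (11, 43). λ = (43 - 18)/(11 - 34) ≡ 25/24 mod 47. 24⁻¹ ≡ 2 (mod 47), so λ ≡ 3.
  x = λ² - 34 - 11 = 9 - 45 ≡ 11; y = λ·(34 - 11) - 18 ≡ 4. → (11, 4)
5P: (11, 4) + (11, 43): same x and y₁ ≡ -y₂, so the sum is O.
5P = O, so the order is 5.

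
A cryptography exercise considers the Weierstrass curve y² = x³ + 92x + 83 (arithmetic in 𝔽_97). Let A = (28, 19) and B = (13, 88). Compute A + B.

(50, 24)

(28, 19) + (13, 88). λ = (88 - 19)/(13 - 28) ≡ 69/82 mod 97. 82⁻¹ ≡ 84 (mod 97) since 82·84 = 6888 ≡ 1, so λ ≡ 73.
  x = λ² - 28 - 13 = 5329 - 41 ≡ 50; y = λ·(28 - 50) - 19 ≡ 24. → (50, 24)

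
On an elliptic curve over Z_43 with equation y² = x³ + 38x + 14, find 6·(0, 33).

(9, 28)

Write G = (0, 33).
Repeated addition: build up to 6G.
2G: tangent at (0, 33): λ = (3·0² + 38)/(2·33) ≡ 38/23. 23⁻¹ ≡ 15 (mod 43), so λ ≡ 38·15 ≡ 11.
  x = λ² - 0 - 0 = 121 - 0 ≡ 35; y = λ·(0 - 35) - 33 ≡ 12. → (35, 12)
3G: (35, 12) + (0, 33). λ = (33 - 12)/(0 - 35) ≡ 21/8 mod 43. 8⁻¹ ≡ 27 (mod 43), so λ ≡ 8.
  x = λ² - 35 - 0 = 64 - 35 ≡ 29; y = λ·(35 - 29) - 12 ≡ 36. → (29, 36)
4G: (29, 36) + (0, 33). λ = (33 - 36)/(0 - 29) ≡ 40/14 mod 43. 14⁻¹ ≡ 40 (mod 43), so λ ≡ 9.
  x = λ² - 29 - 0 = 81 - 29 ≡ 9; y = λ·(29 - 9) - 36 ≡ 15. → (9, 15)
5G: (9, 15) + (0, 33). λ = (33 - 15)/(0 - 9) ≡ 18/34 mod 43. 34⁻¹ ≡ 19 (mod 43) since 34·19 = 646 ≡ 1, so λ ≡ 41.
  x = λ² - 9 - 0 = 1681 - 9 ≡ 38; y = λ·(9 - 38) - 15 ≡ 0. → (38, 0)
6G: (38, 0) + (0, 33). λ = (33 - 0)/(0 - 38) ≡ 33/5 mod 43. 5⁻¹ ≡ 26 (mod 43) since 5·26 = 130 ≡ 1, so λ ≡ 41.
  x = λ² - 38 - 0 = 1681 - 38 ≡ 9; y = λ·(38 - 9) - 0 ≡ 28. → (9, 28)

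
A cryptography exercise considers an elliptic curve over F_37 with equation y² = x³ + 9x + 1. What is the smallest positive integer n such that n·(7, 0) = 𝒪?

2P: (7, 0) + (7, 0): same x and y₁ ≡ -y₂, so the sum is 𝒪.
2P = 𝒪, so the order is 2.

2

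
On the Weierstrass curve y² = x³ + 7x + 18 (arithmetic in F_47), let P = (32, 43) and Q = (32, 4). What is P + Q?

The two points share x = 32 and their y-coordinates satisfy 43 + 4 ≡ 0 (mod 47), so they are inverses. Their sum is O.

O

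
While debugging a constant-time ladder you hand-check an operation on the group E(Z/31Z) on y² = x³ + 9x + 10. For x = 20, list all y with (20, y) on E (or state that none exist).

x³ + 9x + 10 = 8190 ≡ 6 (mod 31).
6 is a non-residue mod 31; no y exists.

none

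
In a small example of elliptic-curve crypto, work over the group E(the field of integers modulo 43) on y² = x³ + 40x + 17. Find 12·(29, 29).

Write Q = (29, 29).
Repeated addition: build up to 12Q.
2Q: tangent at (29, 29): λ = (3·29² + 40)/(2·29) ≡ 26/15. 15⁻¹ ≡ 23 (mod 43), so λ ≡ 26·23 ≡ 39.
  x = λ² - 29 - 29 = 1521 - 58 ≡ 1; y = λ·(29 - 1) - 29 ≡ 31. → (1, 31)
3Q: (1, 31) + (29, 29). λ = (29 - 31)/(29 - 1) ≡ 41/28 mod 43. 28⁻¹ ≡ 20 (mod 43), so λ ≡ 3.
  x = λ² - 1 - 29 = 9 - 30 ≡ 22; y = λ·(1 - 22) - 31 ≡ 35. → (22, 35)
4Q: (22, 35) + (29, 29). λ = (29 - 35)/(29 - 22) ≡ 37/7 mod 43. 7⁻¹ ≡ 37 (mod 43) since 7·37 = 259 ≡ 1, so λ ≡ 36.
  x = λ² - 22 - 29 = 1296 - 51 ≡ 41; y = λ·(22 - 41) - 35 ≡ 12. → (41, 12)
5Q: (41, 12) + (29, 29). λ = (29 - 12)/(29 - 41) ≡ 17/31 mod 43. 31⁻¹ ≡ 25 (mod 43) since 31·25 = 775 ≡ 1, so λ ≡ 38.
  x = λ² - 41 - 29 = 1444 - 70 ≡ 41; y = λ·(41 - 41) - 12 ≡ 31. → (41, 31)
6Q: (41, 31) + (29, 29). λ = (29 - 31)/(29 - 41) ≡ 41/31 mod 43. 31⁻¹ ≡ 25 (mod 43), so λ ≡ 36.
  x = λ² - 41 - 29 = 1296 - 70 ≡ 22; y = λ·(41 - 22) - 31 ≡ 8. → (22, 8)
7Q: (22, 8) + (29, 29). λ = (29 - 8)/(29 - 22) ≡ 21/7 mod 43. 7⁻¹ ≡ 37 (mod 43), so λ ≡ 3.
  x = λ² - 22 - 29 = 9 - 51 ≡ 1; y = λ·(22 - 1) - 8 ≡ 12. → (1, 12)
8Q: (1, 12) + (29, 29). λ = (29 - 12)/(29 - 1) ≡ 17/28 mod 43. 28⁻¹ ≡ 20 (mod 43), so λ ≡ 39.
  x = λ² - 1 - 29 = 1521 - 30 ≡ 29; y = λ·(1 - 29) - 12 ≡ 14. → (29, 14)
9Q: (29, 14) + (29, 29): same x and y₁ ≡ -y₂, so the sum is O.
10Q: O + (29, 29) = (29, 29) (identity).
11Q: tangent at (29, 29): λ = (3·29² + 40)/(2·29) ≡ 26/15. 15⁻¹ ≡ 23 (mod 43), so λ ≡ 26·23 ≡ 39.
  x = λ² - 29 - 29 = 1521 - 58 ≡ 1; y = λ·(29 - 1) - 29 ≡ 31. → (1, 31)
12Q: (1, 31) + (29, 29). λ = (29 - 31)/(29 - 1) ≡ 41/28 mod 43. 28⁻¹ ≡ 20 (mod 43) since 28·20 = 560 ≡ 1, so λ ≡ 3.
  x = λ² - 1 - 29 = 9 - 30 ≡ 22; y = λ·(1 - 22) - 31 ≡ 35. → (22, 35)

(22, 35)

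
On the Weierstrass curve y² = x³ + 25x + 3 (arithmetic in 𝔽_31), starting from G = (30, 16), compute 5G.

Double-and-add on 5 = (101)₂. Start with G = (30, 16) for the leading 1-bit.
double: tangent at (30, 16): λ = (3·30² + 25)/(2·16) ≡ 28/1. 1⁻¹ ≡ 1 (mod 31) since 1·1 = 1 ≡ 1, so λ ≡ 28·1 ≡ 28.
  x = λ² - 30 - 30 = 784 - 60 ≡ 11; y = λ·(30 - 11) - 16 ≡ 20. → (11, 20)
double: tangent at (11, 20): λ = (3·11² + 25)/(2·20) ≡ 16/9. 9⁻¹ ≡ 7 (mod 31), so λ ≡ 16·7 ≡ 19.
  x = λ² - 11 - 11 = 361 - 22 ≡ 29; y = λ·(11 - 29) - 20 ≡ 10. → (29, 10)
add G: (29, 10) + (30, 16). λ = (16 - 10)/(30 - 29) ≡ 6/1 mod 31. 1⁻¹ ≡ 1 (mod 31), so λ ≡ 6.
  x = λ² - 29 - 30 = 36 - 59 ≡ 8; y = λ·(29 - 8) - 10 ≡ 23. → (8, 23)

(8, 23)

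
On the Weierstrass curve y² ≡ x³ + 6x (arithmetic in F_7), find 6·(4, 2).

Write P = (4, 2).
Double-and-add on 6 = (110)₂. Start with P = (4, 2) for the leading 1-bit.
double: tangent at (4, 2): λ = (3·4² + 6)/(2·2) ≡ 5/4. 4⁻¹ ≡ 2 (mod 7) since 4·2 = 8 ≡ 1, so λ ≡ 5·2 ≡ 3.
  x = λ² - 4 - 4 = 9 - 8 ≡ 1; y = λ·(4 - 1) - 2 ≡ 0. → (1, 0)
add P: (1, 0) + (4, 2). λ = (2 - 0)/(4 - 1) ≡ 2/3 mod 7. 3⁻¹ ≡ 5 (mod 7), so λ ≡ 3.
  x = λ² - 1 - 4 = 9 - 5 ≡ 4; y = λ·(1 - 4) - 0 ≡ 5. → (4, 5)
double: tangent at (4, 5): λ = (3·4² + 6)/(2·5) ≡ 5/3. 3⁻¹ ≡ 5 (mod 7), so λ ≡ 5·5 ≡ 4.
  x = λ² - 4 - 4 = 16 - 8 ≡ 1; y = λ·(4 - 1) - 5 ≡ 0. → (1, 0)

(1, 0)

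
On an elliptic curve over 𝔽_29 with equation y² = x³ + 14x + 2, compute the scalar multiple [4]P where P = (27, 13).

Double-and-add on 4 = (100)₂. Start with P = (27, 13) for the leading 1-bit.
double: tangent at (27, 13): λ = (3·27² + 14)/(2·13) ≡ 26/26. 26⁻¹ ≡ 19 (mod 29), so λ ≡ 26·19 ≡ 1.
  x = λ² - 27 - 27 = 1 - 54 ≡ 5; y = λ·(27 - 5) - 13 ≡ 9. → (5, 9)
double: tangent at (5, 9): λ = (3·5² + 14)/(2·9) ≡ 2/18. 18⁻¹ ≡ 21 (mod 29) since 18·21 = 378 ≡ 1, so λ ≡ 2·21 ≡ 13.
  x = λ² - 5 - 5 = 169 - 10 ≡ 14; y = λ·(5 - 14) - 9 ≡ 19. → (14, 19)

(14, 19)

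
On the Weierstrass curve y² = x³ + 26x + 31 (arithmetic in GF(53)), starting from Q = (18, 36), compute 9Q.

Double-and-add on 9 = (1001)₂. Start with Q = (18, 36) for the leading 1-bit.
double: tangent at (18, 36): λ = (3·18² + 26)/(2·36) ≡ 44/19. 19⁻¹ ≡ 14 (mod 53), so λ ≡ 44·14 ≡ 33.
  x = λ² - 18 - 18 = 1089 - 36 ≡ 46; y = λ·(18 - 46) - 36 ≡ 47. → (46, 47)
double: tangent at (46, 47): λ = (3·46² + 26)/(2·47) ≡ 14/41. 41⁻¹ ≡ 22 (mod 53), so λ ≡ 14·22 ≡ 43.
  x = λ² - 46 - 46 = 1849 - 92 ≡ 8; y = λ·(46 - 8) - 47 ≡ 50. → (8, 50)
double: tangent at (8, 50): λ = (3·8² + 26)/(2·50) ≡ 6/47. 47⁻¹ ≡ 44 (mod 53), so λ ≡ 6·44 ≡ 52.
  x = λ² - 8 - 8 = 2704 - 16 ≡ 38; y = λ·(8 - 38) - 50 ≡ 33. → (38, 33)
add Q: (38, 33) + (18, 36). λ = (36 - 33)/(18 - 38) ≡ 3/33 mod 53. 33⁻¹ ≡ 45 (mod 53) since 33·45 = 1485 ≡ 1, so λ ≡ 29.
  x = λ² - 38 - 18 = 841 - 56 ≡ 43; y = λ·(38 - 43) - 33 ≡ 34. → (43, 34)

(43, 34)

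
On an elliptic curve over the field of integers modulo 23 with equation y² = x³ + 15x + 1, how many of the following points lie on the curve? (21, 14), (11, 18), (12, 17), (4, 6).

(21, 14): 14² ≡ 12, rhs ≡ 9 → off.
(11, 18): 18² ≡ 2, rhs ≡ 2 → on.
(12, 17): 17² ≡ 13, rhs ≡ 0 → off.
(4, 6): 6² ≡ 13, rhs ≡ 10 → off.

1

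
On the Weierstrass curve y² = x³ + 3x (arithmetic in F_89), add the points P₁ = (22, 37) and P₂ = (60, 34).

(22, 37) + (60, 34). λ = (34 - 37)/(60 - 22) ≡ 86/38 mod 89. 38⁻¹ ≡ 82 (mod 89) since 38·82 = 3116 ≡ 1, so λ ≡ 21.
  x = λ² - 22 - 60 = 441 - 82 ≡ 3; y = λ·(22 - 3) - 37 ≡ 6. → (3, 6)

(3, 6)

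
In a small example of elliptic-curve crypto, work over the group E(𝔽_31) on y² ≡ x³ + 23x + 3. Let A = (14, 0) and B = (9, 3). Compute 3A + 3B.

First 3A:
Repeated addition: build up to 3A.
2A: (14, 0) + (14, 0): same x and y₁ ≡ -y₂, so the sum is the point at infinity.
3A: the point at infinity + (14, 0) = (14, 0) (identity).
3A = (14, 0).
Next 3B:
Repeated addition: build up to 3B.
2B: tangent at (9, 3): λ = (3·9² + 23)/(2·3) ≡ 18/6. 6⁻¹ ≡ 26 (mod 31) since 6·26 = 156 ≡ 1, so λ ≡ 18·26 ≡ 3.
  x = λ² - 9 - 9 = 9 - 18 ≡ 22; y = λ·(9 - 22) - 3 ≡ 20. → (22, 20)
3B: (22, 20) + (9, 3). λ = (3 - 20)/(9 - 22) ≡ 14/18 mod 31. 18⁻¹ ≡ 19 (mod 31) since 18·19 = 342 ≡ 1, so λ ≡ 18.
  x = λ² - 22 - 9 = 324 - 31 ≡ 14; y = λ·(22 - 14) - 20 ≡ 0. → (14, 0)
3B = (14, 0).
Finally 3A + 3B:
(14, 0) + (14, 0): same x and y₁ ≡ -y₂, so the sum is the point at infinity.

O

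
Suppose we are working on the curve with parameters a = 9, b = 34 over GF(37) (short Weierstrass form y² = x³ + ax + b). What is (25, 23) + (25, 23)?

tangent at (25, 23): λ = (3·25² + 9)/(2·23) ≡ 34/9. 9⁻¹ ≡ 33 (mod 37), so λ ≡ 34·33 ≡ 12.
  x = λ² - 25 - 25 = 144 - 50 ≡ 20; y = λ·(25 - 20) - 23 ≡ 0. → (20, 0)

(20, 0)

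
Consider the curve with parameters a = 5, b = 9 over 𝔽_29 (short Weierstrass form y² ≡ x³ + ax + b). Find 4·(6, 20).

(9, 0)

Write Q = (6, 20).
Double-and-add on 4 = (100)₂. Start with Q = (6, 20) for the leading 1-bit.
double: tangent at (6, 20): λ = (3·6² + 5)/(2·20) ≡ 26/11. 11⁻¹ ≡ 8 (mod 29) since 11·8 = 88 ≡ 1, so λ ≡ 26·8 ≡ 5.
  x = λ² - 6 - 6 = 25 - 12 ≡ 13; y = λ·(6 - 13) - 20 ≡ 3. → (13, 3)
double: tangent at (13, 3): λ = (3·13² + 5)/(2·3) ≡ 19/6. 6⁻¹ ≡ 5 (mod 29) since 6·5 = 30 ≡ 1, so λ ≡ 19·5 ≡ 8.
  x = λ² - 13 - 13 = 64 - 26 ≡ 9; y = λ·(13 - 9) - 3 ≡ 0. → (9, 0)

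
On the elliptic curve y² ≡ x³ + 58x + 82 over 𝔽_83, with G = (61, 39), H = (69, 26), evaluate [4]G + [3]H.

First 4G:
Repeated addition: build up to 4G.
2G: tangent at (61, 39): λ = (3·61² + 58)/(2·39) ≡ 16/78. 78⁻¹ ≡ 33 (mod 83) since 78·33 = 2574 ≡ 1, so λ ≡ 16·33 ≡ 30.
  x = λ² - 61 - 61 = 900 - 122 ≡ 31; y = λ·(61 - 31) - 39 ≡ 31. → (31, 31)
3G: (31, 31) + (61, 39). λ = (39 - 31)/(61 - 31) ≡ 8/30 mod 83. 30⁻¹ ≡ 36 (mod 83), so λ ≡ 39.
  x = λ² - 31 - 61 = 1521 - 92 ≡ 18; y = λ·(31 - 18) - 31 ≡ 61. → (18, 61)
4G: (18, 61) + (61, 39). λ = (39 - 61)/(61 - 18) ≡ 61/43 mod 83. 43⁻¹ ≡ 56 (mod 83), so λ ≡ 13.
  x = λ² - 18 - 61 = 169 - 79 ≡ 7; y = λ·(18 - 7) - 61 ≡ 82. → (7, 82)
4G = (7, 82).
Next 3H:
Repeated addition: build up to 3H.
2H: tangent at (69, 26): λ = (3·69² + 58)/(2·26) ≡ 65/52. 52⁻¹ ≡ 8 (mod 83), so λ ≡ 65·8 ≡ 22.
  x = λ² - 69 - 69 = 484 - 138 ≡ 14; y = λ·(69 - 14) - 26 ≡ 22. → (14, 22)
3H: (14, 22) + (69, 26). λ = (26 - 22)/(69 - 14) ≡ 4/55 mod 83. 55⁻¹ ≡ 80 (mod 83) since 55·80 = 4400 ≡ 1, so λ ≡ 71.
  x = λ² - 14 - 69 = 5041 - 83 ≡ 61; y = λ·(14 - 61) - 22 ≡ 44. → (61, 44)
3H = (61, 44).
Finally 4G + 3H:
(7, 82) + (61, 44). λ = (44 - 82)/(61 - 7) ≡ 45/54 mod 83. 54⁻¹ ≡ 20 (mod 83) since 54·20 = 1080 ≡ 1, so λ ≡ 70.
  x = λ² - 7 - 61 = 4900 - 68 ≡ 18; y = λ·(7 - 18) - 82 ≡ 61. → (18, 61)

(18, 61)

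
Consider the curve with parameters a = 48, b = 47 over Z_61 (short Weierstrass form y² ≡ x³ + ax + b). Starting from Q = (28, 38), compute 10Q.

Double-and-add on 10 = (1010)₂. Start with Q = (28, 38) for the leading 1-bit.
double: tangent at (28, 38): λ = (3·28² + 48)/(2·38) ≡ 21/15. 15⁻¹ ≡ 57 (mod 61), so λ ≡ 21·57 ≡ 38.
  x = λ² - 28 - 28 = 1444 - 56 ≡ 46; y = λ·(28 - 46) - 38 ≡ 10. → (46, 10)
double: tangent at (46, 10): λ = (3·46² + 48)/(2·10) ≡ 52/20. 20⁻¹ ≡ 58 (mod 61), so λ ≡ 52·58 ≡ 27.
  x = λ² - 46 - 46 = 729 - 92 ≡ 27; y = λ·(46 - 27) - 10 ≡ 15. → (27, 15)
add Q: (27, 15) + (28, 38). λ = (38 - 15)/(28 - 27) ≡ 23/1 mod 61. 1⁻¹ ≡ 1 (mod 61), so λ ≡ 23.
  x = λ² - 27 - 28 = 529 - 55 ≡ 47; y = λ·(27 - 47) - 15 ≡ 13. → (47, 13)
double: tangent at (47, 13): λ = (3·47² + 48)/(2·13) ≡ 26/26. 26⁻¹ ≡ 54 (mod 61) since 26·54 = 1404 ≡ 1, so λ ≡ 26·54 ≡ 1.
  x = λ² - 47 - 47 = 1 - 94 ≡ 29; y = λ·(47 - 29) - 13 ≡ 5. → (29, 5)

(29, 5)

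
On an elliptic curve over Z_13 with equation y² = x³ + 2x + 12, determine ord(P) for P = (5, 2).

8

2P: tangent at (5, 2): λ = (3·5² + 2)/(2·2) ≡ 12/4. 4⁻¹ ≡ 10 (mod 13), so λ ≡ 12·10 ≡ 3.
  x = λ² - 5 - 5 = 9 - 10 ≡ 12; y = λ·(5 - 12) - 2 ≡ 3. → (12, 3)
3P: (12, 3) + (5, 2). λ = (2 - 3)/(5 - 12) ≡ 12/6 mod 13. 6⁻¹ ≡ 11 (mod 13) since 6·11 = 66 ≡ 1, so λ ≡ 2.
  x = λ² - 12 - 5 = 4 - 17 ≡ 0; y = λ·(12 - 0) - 3 ≡ 8. → (0, 8)
4P: (0, 8) + (5, 2). λ = (2 - 8)/(5 - 0) ≡ 7/5 mod 13. 5⁻¹ ≡ 8 (mod 13), so λ ≡ 4.
  x = λ² - 0 - 5 = 16 - 5 ≡ 11; y = λ·(0 - 11) - 8 ≡ 0. → (11, 0)
5P: (11, 0) + (5, 2). λ = (2 - 0)/(5 - 11) ≡ 2/7 mod 13. 7⁻¹ ≡ 2 (mod 13), so λ ≡ 4.
  x = λ² - 11 - 5 = 16 - 16 ≡ 0; y = λ·(11 - 0) - 0 ≡ 5. → (0, 5)
6P: (0, 5) + (5, 2). λ = (2 - 5)/(5 - 0) ≡ 10/5 mod 13. 5⁻¹ ≡ 8 (mod 13) since 5·8 = 40 ≡ 1, so λ ≡ 2.
  x = λ² - 0 - 5 = 4 - 5 ≡ 12; y = λ·(0 - 12) - 5 ≡ 10. → (12, 10)
7P: (12, 10) + (5, 2). λ = (2 - 10)/(5 - 12) ≡ 5/6 mod 13. 6⁻¹ ≡ 11 (mod 13), so λ ≡ 3.
  x = λ² - 12 - 5 = 9 - 17 ≡ 5; y = λ·(12 - 5) - 10 ≡ 11. → (5, 11)
8P: (5, 11) + (5, 2): same x and y₁ ≡ -y₂, so the sum is the point at infinity.
8P = the point at infinity, so the order is 8.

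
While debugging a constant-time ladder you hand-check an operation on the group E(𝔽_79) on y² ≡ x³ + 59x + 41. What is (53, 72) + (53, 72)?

tangent at (53, 72): λ = (3·53² + 59)/(2·72) ≡ 33/65. 65⁻¹ ≡ 62 (mod 79), so λ ≡ 33·62 ≡ 71.
  x = λ² - 53 - 53 = 5041 - 106 ≡ 37; y = λ·(53 - 37) - 72 ≡ 37. → (37, 37)

(37, 37)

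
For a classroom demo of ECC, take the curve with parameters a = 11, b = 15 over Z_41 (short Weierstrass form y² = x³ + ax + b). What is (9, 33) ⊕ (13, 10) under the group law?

(9, 33) + (13, 10). λ = (10 - 33)/(13 - 9) ≡ 18/4 mod 41. 4⁻¹ ≡ 31 (mod 41), so λ ≡ 25.
  x = λ² - 9 - 13 = 625 - 22 ≡ 29; y = λ·(9 - 29) - 33 ≡ 0. → (29, 0)

(29, 0)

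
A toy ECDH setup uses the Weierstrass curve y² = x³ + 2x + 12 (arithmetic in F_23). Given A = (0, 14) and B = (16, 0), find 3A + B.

(22, 20)

First 3A:
Repeated addition: build up to 3A.
2A: tangent at (0, 14): λ = (3·0² + 2)/(2·14) ≡ 2/5. 5⁻¹ ≡ 14 (mod 23), so λ ≡ 2·14 ≡ 5.
  x = λ² - 0 - 0 = 25 - 0 ≡ 2; y = λ·(0 - 2) - 14 ≡ 22. → (2, 22)
3A: (2, 22) + (0, 14). λ = (14 - 22)/(0 - 2) ≡ 15/21 mod 23. 21⁻¹ ≡ 11 (mod 23) since 21·11 = 231 ≡ 1, so λ ≡ 4.
  x = λ² - 2 - 0 = 16 - 2 ≡ 14; y = λ·(2 - 14) - 22 ≡ 22. → (14, 22)
3A = (14, 22).
Finally 3A + B:
(14, 22) + (16, 0). λ = (0 - 22)/(16 - 14) ≡ 1/2 mod 23. 2⁻¹ ≡ 12 (mod 23), so λ ≡ 12.
  x = λ² - 14 - 16 = 144 - 30 ≡ 22; y = λ·(14 - 22) - 22 ≡ 20. → (22, 20)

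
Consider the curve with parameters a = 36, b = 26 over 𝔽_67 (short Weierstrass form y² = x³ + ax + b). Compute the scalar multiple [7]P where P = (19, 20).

Double-and-add on 7 = (111)₂. Start with P = (19, 20) for the leading 1-bit.
double: tangent at (19, 20): λ = (3·19² + 36)/(2·20) ≡ 47/40. 40⁻¹ ≡ 62 (mod 67), so λ ≡ 47·62 ≡ 33.
  x = λ² - 19 - 19 = 1089 - 38 ≡ 46; y = λ·(19 - 46) - 20 ≡ 27. → (46, 27)
add P: (46, 27) + (19, 20). λ = (20 - 27)/(19 - 46) ≡ 60/40 mod 67. 40⁻¹ ≡ 62 (mod 67) since 40·62 = 2480 ≡ 1, so λ ≡ 35.
  x = λ² - 46 - 19 = 1225 - 65 ≡ 21; y = λ·(46 - 21) - 27 ≡ 44. → (21, 44)
double: tangent at (21, 44): λ = (3·21² + 36)/(2·44) ≡ 19/21. 21⁻¹ ≡ 16 (mod 67), so λ ≡ 19·16 ≡ 36.
  x = λ² - 21 - 21 = 1296 - 42 ≡ 48; y = λ·(21 - 48) - 44 ≡ 56. → (48, 56)
add P: (48, 56) + (19, 20). λ = (20 - 56)/(19 - 48) ≡ 31/38 mod 67. 38⁻¹ ≡ 30 (mod 67) since 38·30 = 1140 ≡ 1, so λ ≡ 59.
  x = λ² - 48 - 19 = 3481 - 67 ≡ 64; y = λ·(48 - 64) - 56 ≡ 5. → (64, 5)

(64, 5)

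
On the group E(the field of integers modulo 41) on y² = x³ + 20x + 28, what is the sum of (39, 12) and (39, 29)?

The two points share x = 39 and their y-coordinates satisfy 12 + 29 ≡ 0 (mod 41), so they are inverses. Their sum is the point at infinity.

O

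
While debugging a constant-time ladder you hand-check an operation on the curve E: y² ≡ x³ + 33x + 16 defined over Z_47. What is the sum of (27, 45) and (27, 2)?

O

The two points share x = 27 and their y-coordinates satisfy 45 + 2 ≡ 0 (mod 47), so they are inverses. Their sum is O.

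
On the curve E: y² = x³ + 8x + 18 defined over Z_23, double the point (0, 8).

(6, 12)

tangent at (0, 8): λ = (3·0² + 8)/(2·8) ≡ 8/16. 16⁻¹ ≡ 13 (mod 23), so λ ≡ 8·13 ≡ 12.
  x = λ² - 0 - 0 = 144 - 0 ≡ 6; y = λ·(0 - 6) - 8 ≡ 12. → (6, 12)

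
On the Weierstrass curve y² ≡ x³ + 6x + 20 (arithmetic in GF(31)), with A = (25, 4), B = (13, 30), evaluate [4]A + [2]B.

First 4A:
Double-and-add on 4 = (100)₂. Start with A = (25, 4) for the leading 1-bit.
double: tangent at (25, 4): λ = (3·25² + 6)/(2·4) ≡ 21/8. 8⁻¹ ≡ 4 (mod 31), so λ ≡ 21·4 ≡ 22.
  x = λ² - 25 - 25 = 484 - 50 ≡ 0; y = λ·(25 - 0) - 4 ≡ 19. → (0, 19)
double: tangent at (0, 19): λ = (3·0² + 6)/(2·19) ≡ 6/7. 7⁻¹ ≡ 9 (mod 31) since 7·9 = 63 ≡ 1, so λ ≡ 6·9 ≡ 23.
  x = λ² - 0 - 0 = 529 - 0 ≡ 2; y = λ·(0 - 2) - 19 ≡ 28. → (2, 28)
4A = (2, 28).
Next 2B:
Repeated addition: build up to 2B.
2B: tangent at (13, 30): λ = (3·13² + 6)/(2·30) ≡ 17/29. 29⁻¹ ≡ 15 (mod 31), so λ ≡ 17·15 ≡ 7.
  x = λ² - 13 - 13 = 49 - 26 ≡ 23; y = λ·(13 - 23) - 30 ≡ 24. → (23, 24)
2B = (23, 24).
Finally 4A + 2B:
(2, 28) + (23, 24). λ = (24 - 28)/(23 - 2) ≡ 27/21 mod 31. 21⁻¹ ≡ 3 (mod 31), so λ ≡ 19.
  x = λ² - 2 - 23 = 361 - 25 ≡ 26; y = λ·(2 - 26) - 28 ≡ 12. → (26, 12)

(26, 12)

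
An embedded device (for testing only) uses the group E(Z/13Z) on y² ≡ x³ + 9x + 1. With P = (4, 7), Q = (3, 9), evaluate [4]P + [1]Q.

First 4P:
Double-and-add on 4 = (100)₂. Start with P = (4, 7) for the leading 1-bit.
double: tangent at (4, 7): λ = (3·4² + 9)/(2·7) ≡ 5/1. 1⁻¹ ≡ 1 (mod 13), so λ ≡ 5·1 ≡ 5.
  x = λ² - 4 - 4 = 25 - 8 ≡ 4; y = λ·(4 - 4) - 7 ≡ 6. → (4, 6)
double: tangent at (4, 6): λ = (3·4² + 9)/(2·6) ≡ 5/12. 12⁻¹ ≡ 12 (mod 13) since 12·12 = 144 ≡ 1, so λ ≡ 5·12 ≡ 8.
  x = λ² - 4 - 4 = 64 - 8 ≡ 4; y = λ·(4 - 4) - 6 ≡ 7. → (4, 7)
4P = (4, 7).
Finally 4P + Q:
(4, 7) + (3, 9). λ = (9 - 7)/(3 - 4) ≡ 2/12 mod 13. 12⁻¹ ≡ 12 (mod 13), so λ ≡ 11.
  x = λ² - 4 - 3 = 121 - 7 ≡ 10; y = λ·(4 - 10) - 7 ≡ 5. → (10, 5)

(10, 5)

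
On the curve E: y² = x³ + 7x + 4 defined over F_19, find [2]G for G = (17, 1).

tangent at (17, 1): λ = (3·17² + 7)/(2·1) ≡ 0/2. 2⁻¹ ≡ 10 (mod 19) since 2·10 = 20 ≡ 1, so λ ≡ 0·10 ≡ 0.
  x = λ² - 17 - 17 = 0 - 34 ≡ 4; y = λ·(17 - 4) - 1 ≡ 18. → (4, 18)

(4, 18)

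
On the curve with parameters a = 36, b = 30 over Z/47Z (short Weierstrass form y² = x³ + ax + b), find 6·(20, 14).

Write Q = (20, 14).
Double-and-add on 6 = (110)₂. Start with Q = (20, 14) for the leading 1-bit.
double: tangent at (20, 14): λ = (3·20² + 36)/(2·14) ≡ 14/28. 28⁻¹ ≡ 42 (mod 47), so λ ≡ 14·42 ≡ 24.
  x = λ² - 20 - 20 = 576 - 40 ≡ 19; y = λ·(20 - 19) - 14 ≡ 10. → (19, 10)
add Q: (19, 10) + (20, 14). λ = (14 - 10)/(20 - 19) ≡ 4/1 mod 47. 1⁻¹ ≡ 1 (mod 47), so λ ≡ 4.
  x = λ² - 19 - 20 = 16 - 39 ≡ 24; y = λ·(19 - 24) - 10 ≡ 17. → (24, 17)
double: tangent at (24, 17): λ = (3·24² + 36)/(2·17) ≡ 25/34. 34⁻¹ ≡ 18 (mod 47) since 34·18 = 612 ≡ 1, so λ ≡ 25·18 ≡ 27.
  x = λ² - 24 - 24 = 729 - 48 ≡ 23; y = λ·(24 - 23) - 17 ≡ 10. → (23, 10)

(23, 10)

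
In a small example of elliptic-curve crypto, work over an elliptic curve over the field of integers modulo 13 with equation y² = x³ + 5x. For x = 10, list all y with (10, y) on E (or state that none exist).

6, 7

x³ + 5x + 0 = 1050 ≡ 10 (mod 13).
Square roots of 10 mod 13: 6 and 7 (since 6² = 36 ≡ 10).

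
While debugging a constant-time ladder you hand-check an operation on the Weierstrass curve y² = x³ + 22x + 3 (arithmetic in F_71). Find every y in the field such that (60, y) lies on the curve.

x³ + 22x + 3 = 217323 ≡ 63 (mod 71).
63 is a non-residue mod 71; no y exists.

none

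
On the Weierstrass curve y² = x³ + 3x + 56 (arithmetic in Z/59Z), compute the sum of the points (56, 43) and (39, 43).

(23, 16)

(56, 43) + (39, 43). λ = (43 - 43)/(39 - 56) ≡ 0/42 mod 59. 42⁻¹ ≡ 52 (mod 59), so λ ≡ 0.
  x = λ² - 56 - 39 = 0 - 95 ≡ 23; y = λ·(56 - 23) - 43 ≡ 16. → (23, 16)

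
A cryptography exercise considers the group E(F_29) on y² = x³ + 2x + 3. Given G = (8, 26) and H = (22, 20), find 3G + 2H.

(23, 6)

First 3G:
Repeated addition: build up to 3G.
2G: tangent at (8, 26): λ = (3·8² + 2)/(2·26) ≡ 20/23. 23⁻¹ ≡ 24 (mod 29) since 23·24 = 552 ≡ 1, so λ ≡ 20·24 ≡ 16.
  x = λ² - 8 - 8 = 256 - 16 ≡ 8; y = λ·(8 - 8) - 26 ≡ 3. → (8, 3)
3G: (8, 3) + (8, 26): same x and y₁ ≡ -y₂, so the sum is the point at infinity.
3G = the point at infinity.
Next 2H:
Repeated addition: build up to 2H.
2H: tangent at (22, 20): λ = (3·22² + 2)/(2·20) ≡ 4/11. 11⁻¹ ≡ 8 (mod 29), so λ ≡ 4·8 ≡ 3.
  x = λ² - 22 - 22 = 9 - 44 ≡ 23; y = λ·(22 - 23) - 20 ≡ 6. → (23, 6)
2H = (23, 6).
Finally 3G + 2H:
the point at infinity + (23, 6) = (23, 6) (identity).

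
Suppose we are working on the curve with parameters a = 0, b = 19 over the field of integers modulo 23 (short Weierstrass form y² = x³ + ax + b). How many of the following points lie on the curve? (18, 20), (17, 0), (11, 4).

2

(18, 20): 20² ≡ 9, rhs ≡ 9 → on.
(17, 0): 0² ≡ 0, rhs ≡ 10 → off.
(11, 4): 4² ≡ 16, rhs ≡ 16 → on.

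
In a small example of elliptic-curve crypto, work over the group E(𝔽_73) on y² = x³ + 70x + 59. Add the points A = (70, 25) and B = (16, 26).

(70, 25) + (16, 26). λ = (26 - 25)/(16 - 70) ≡ 1/19 mod 73. 19⁻¹ ≡ 50 (mod 73) since 19·50 = 950 ≡ 1, so λ ≡ 50.
  x = λ² - 70 - 16 = 2500 - 86 ≡ 5; y = λ·(70 - 5) - 25 ≡ 13. → (5, 13)

(5, 13)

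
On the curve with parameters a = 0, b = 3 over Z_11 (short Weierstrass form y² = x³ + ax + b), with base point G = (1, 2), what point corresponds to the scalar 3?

Repeated addition: build up to 3G.
2G: tangent at (1, 2): λ = (3·1² + 0)/(2·2) ≡ 3/4. 4⁻¹ ≡ 3 (mod 11), so λ ≡ 3·3 ≡ 9.
  x = λ² - 1 - 1 = 81 - 2 ≡ 2; y = λ·(1 - 2) - 2 ≡ 0. → (2, 0)
3G: (2, 0) + (1, 2). λ = (2 - 0)/(1 - 2) ≡ 2/10 mod 11. 10⁻¹ ≡ 10 (mod 11), so λ ≡ 9.
  x = λ² - 2 - 1 = 81 - 3 ≡ 1; y = λ·(2 - 1) - 0 ≡ 9. → (1, 9)

(1, 9)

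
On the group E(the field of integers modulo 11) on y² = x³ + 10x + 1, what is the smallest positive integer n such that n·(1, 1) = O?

2P: tangent at (1, 1): λ = (3·1² + 10)/(2·1) ≡ 2/2. 2⁻¹ ≡ 6 (mod 11) since 2·6 = 12 ≡ 1, so λ ≡ 2·6 ≡ 1.
  x = λ² - 1 - 1 = 1 - 2 ≡ 10; y = λ·(1 - 10) - 1 ≡ 1. → (10, 1)
3P: (10, 1) + (1, 1). λ = (1 - 1)/(1 - 10) ≡ 0/2 mod 11. 2⁻¹ ≡ 6 (mod 11), so λ ≡ 0.
  x = λ² - 10 - 1 = 0 - 11 ≡ 0; y = λ·(10 - 0) - 1 ≡ 10. → (0, 10)
4P: (0, 10) + (1, 1). λ = (1 - 10)/(1 - 0) ≡ 2/1 mod 11. 1⁻¹ ≡ 1 (mod 11) since 1·1 = 1 ≡ 1, so λ ≡ 2.
  x = λ² - 0 - 1 = 4 - 1 ≡ 3; y = λ·(0 - 3) - 10 ≡ 6. → (3, 6)
5P: (3, 6) + (1, 1). λ = (1 - 6)/(1 - 3) ≡ 6/9 mod 11. 9⁻¹ ≡ 5 (mod 11) since 9·5 = 45 ≡ 1, so λ ≡ 8.
  x = λ² - 3 - 1 = 64 - 4 ≡ 5; y = λ·(3 - 5) - 6 ≡ 0. → (5, 0)
6P: (5, 0) + (1, 1). λ = (1 - 0)/(1 - 5) ≡ 1/7 mod 11. 7⁻¹ ≡ 8 (mod 11), so λ ≡ 8.
  x = λ² - 5 - 1 = 64 - 6 ≡ 3; y = λ·(5 - 3) - 0 ≡ 5. → (3, 5)
7P: (3, 5) + (1, 1). λ = (1 - 5)/(1 - 3) ≡ 7/9 mod 11. 9⁻¹ ≡ 5 (mod 11) since 9·5 = 45 ≡ 1, so λ ≡ 2.
  x = λ² - 3 - 1 = 4 - 4 ≡ 0; y = λ·(3 - 0) - 5 ≡ 1. → (0, 1)
8P: (0, 1) + (1, 1). λ = (1 - 1)/(1 - 0) ≡ 0/1 mod 11. 1⁻¹ ≡ 1 (mod 11), so λ ≡ 0.
  x = λ² - 0 - 1 = 0 - 1 ≡ 10; y = λ·(0 - 10) - 1 ≡ 10. → (10, 10)
9P: (10, 10) + (1, 1). λ = (1 - 10)/(1 - 10) ≡ 2/2 mod 11. 2⁻¹ ≡ 6 (mod 11) since 2·6 = 12 ≡ 1, so λ ≡ 1.
  x = λ² - 10 - 1 = 1 - 11 ≡ 1; y = λ·(10 - 1) - 10 ≡ 10. → (1, 10)
10P: (1, 10) + (1, 1): same x and y₁ ≡ -y₂, so the sum is O.
10P = O, so the order is 10.

10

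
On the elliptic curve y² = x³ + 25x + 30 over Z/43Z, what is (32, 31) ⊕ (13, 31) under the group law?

(32, 31) + (13, 31). λ = (31 - 31)/(13 - 32) ≡ 0/24 mod 43. 24⁻¹ ≡ 9 (mod 43), so λ ≡ 0.
  x = λ² - 32 - 13 = 0 - 45 ≡ 41; y = λ·(32 - 41) - 31 ≡ 12. → (41, 12)

(41, 12)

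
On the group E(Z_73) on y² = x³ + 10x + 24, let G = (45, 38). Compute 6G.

Double-and-add on 6 = (110)₂. Start with G = (45, 38) for the leading 1-bit.
double: tangent at (45, 38): λ = (3·45² + 10)/(2·38) ≡ 26/3. 3⁻¹ ≡ 49 (mod 73), so λ ≡ 26·49 ≡ 33.
  x = λ² - 45 - 45 = 1089 - 90 ≡ 50; y = λ·(45 - 50) - 38 ≡ 16. → (50, 16)
add G: (50, 16) + (45, 38). λ = (38 - 16)/(45 - 50) ≡ 22/68 mod 73. 68⁻¹ ≡ 29 (mod 73), so λ ≡ 54.
  x = λ² - 50 - 45 = 2916 - 95 ≡ 47; y = λ·(50 - 47) - 16 ≡ 0. → (47, 0)
double: (47, 0) + (47, 0): same x and y₁ ≡ -y₂, so the sum is O.

O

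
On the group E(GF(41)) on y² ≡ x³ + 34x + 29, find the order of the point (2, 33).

8

2P: tangent at (2, 33): λ = (3·2² + 34)/(2·33) ≡ 5/25. 25⁻¹ ≡ 23 (mod 41), so λ ≡ 5·23 ≡ 33.
  x = λ² - 2 - 2 = 1089 - 4 ≡ 19; y = λ·(2 - 19) - 33 ≡ 21. → (19, 21)
3P: (19, 21) + (2, 33). λ = (33 - 21)/(2 - 19) ≡ 12/24 mod 41. 24⁻¹ ≡ 12 (mod 41), so λ ≡ 21.
  x = λ² - 19 - 2 = 441 - 21 ≡ 10; y = λ·(19 - 10) - 21 ≡ 4. → (10, 4)
4P: (10, 4) + (2, 33). λ = (33 - 4)/(2 - 10) ≡ 29/33 mod 41. 33⁻¹ ≡ 5 (mod 41) since 33·5 = 165 ≡ 1, so λ ≡ 22.
  x = λ² - 10 - 2 = 484 - 12 ≡ 21; y = λ·(10 - 21) - 4 ≡ 0. → (21, 0)
5P: (21, 0) + (2, 33). λ = (33 - 0)/(2 - 21) ≡ 33/22 mod 41. 22⁻¹ ≡ 28 (mod 41) since 22·28 = 616 ≡ 1, so λ ≡ 22.
  x = λ² - 21 - 2 = 484 - 23 ≡ 10; y = λ·(21 - 10) - 0 ≡ 37. → (10, 37)
6P: (10, 37) + (2, 33). λ = (33 - 37)/(2 - 10) ≡ 37/33 mod 41. 33⁻¹ ≡ 5 (mod 41) since 33·5 = 165 ≡ 1, so λ ≡ 21.
  x = λ² - 10 - 2 = 441 - 12 ≡ 19; y = λ·(10 - 19) - 37 ≡ 20. → (19, 20)
7P: (19, 20) + (2, 33). λ = (33 - 20)/(2 - 19) ≡ 13/24 mod 41. 24⁻¹ ≡ 12 (mod 41), so λ ≡ 33.
  x = λ² - 19 - 2 = 1089 - 21 ≡ 2; y = λ·(19 - 2) - 20 ≡ 8. → (2, 8)
8P: (2, 8) + (2, 33): same x and y₁ ≡ -y₂, so the sum is O.
8P = O, so the order is 8.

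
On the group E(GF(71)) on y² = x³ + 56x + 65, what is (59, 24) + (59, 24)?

(11, 38)

tangent at (59, 24): λ = (3·59² + 56)/(2·24) ≡ 62/48. 48⁻¹ ≡ 37 (mod 71), so λ ≡ 62·37 ≡ 22.
  x = λ² - 59 - 59 = 484 - 118 ≡ 11; y = λ·(59 - 11) - 24 ≡ 38. → (11, 38)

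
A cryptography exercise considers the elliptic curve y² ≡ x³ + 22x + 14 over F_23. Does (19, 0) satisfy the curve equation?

yes

y² = 0² ≡ 0; x³ + 22x + 14 = 7291 ≡ 0 (mod 23). 0 = 0.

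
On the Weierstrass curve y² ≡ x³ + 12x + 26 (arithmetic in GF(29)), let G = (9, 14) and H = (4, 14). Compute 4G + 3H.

First 4G:
Double-and-add on 4 = (100)₂. Start with G = (9, 14) for the leading 1-bit.
double: tangent at (9, 14): λ = (3·9² + 12)/(2·14) ≡ 23/28. 28⁻¹ ≡ 28 (mod 29), so λ ≡ 23·28 ≡ 6.
  x = λ² - 9 - 9 = 36 - 18 ≡ 18; y = λ·(9 - 18) - 14 ≡ 19. → (18, 19)
double: tangent at (18, 19): λ = (3·18² + 12)/(2·19) ≡ 27/9. 9⁻¹ ≡ 13 (mod 29), so λ ≡ 27·13 ≡ 3.
  x = λ² - 18 - 18 = 9 - 36 ≡ 2; y = λ·(18 - 2) - 19 ≡ 0. → (2, 0)
4G = (2, 0).
Next 3H:
Repeated addition: build up to 3H.
2H: tangent at (4, 14): λ = (3·4² + 12)/(2·14) ≡ 2/28. 28⁻¹ ≡ 28 (mod 29) since 28·28 = 784 ≡ 1, so λ ≡ 2·28 ≡ 27.
  x = λ² - 4 - 4 = 729 - 8 ≡ 25; y = λ·(4 - 25) - 14 ≡ 28. → (25, 28)
3H: (25, 28) + (4, 14). λ = (14 - 28)/(4 - 25) ≡ 15/8 mod 29. 8⁻¹ ≡ 11 (mod 29), so λ ≡ 20.
  x = λ² - 25 - 4 = 400 - 29 ≡ 23; y = λ·(25 - 23) - 28 ≡ 12. → (23, 12)
3H = (23, 12).
Finally 4G + 3H:
(2, 0) + (23, 12). λ = (12 - 0)/(23 - 2) ≡ 12/21 mod 29. 21⁻¹ ≡ 18 (mod 29) since 21·18 = 378 ≡ 1, so λ ≡ 13.
  x = λ² - 2 - 23 = 169 - 25 ≡ 28; y = λ·(2 - 28) - 0 ≡ 10. → (28, 10)

(28, 10)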